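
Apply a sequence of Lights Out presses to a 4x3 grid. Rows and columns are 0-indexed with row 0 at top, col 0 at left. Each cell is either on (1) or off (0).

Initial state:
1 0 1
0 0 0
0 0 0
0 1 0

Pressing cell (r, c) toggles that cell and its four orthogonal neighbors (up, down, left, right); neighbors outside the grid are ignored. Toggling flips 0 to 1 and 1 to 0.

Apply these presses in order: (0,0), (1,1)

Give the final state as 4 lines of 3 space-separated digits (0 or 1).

After press 1 at (0,0):
0 1 1
1 0 0
0 0 0
0 1 0

After press 2 at (1,1):
0 0 1
0 1 1
0 1 0
0 1 0

Answer: 0 0 1
0 1 1
0 1 0
0 1 0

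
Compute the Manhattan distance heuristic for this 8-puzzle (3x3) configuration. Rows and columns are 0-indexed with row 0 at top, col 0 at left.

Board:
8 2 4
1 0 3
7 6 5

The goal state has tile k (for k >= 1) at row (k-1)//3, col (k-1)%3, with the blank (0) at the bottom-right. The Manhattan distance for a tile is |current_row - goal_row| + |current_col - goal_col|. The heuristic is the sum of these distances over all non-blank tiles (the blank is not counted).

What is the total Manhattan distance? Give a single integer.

Answer: 12

Derivation:
Tile 8: (0,0)->(2,1) = 3
Tile 2: (0,1)->(0,1) = 0
Tile 4: (0,2)->(1,0) = 3
Tile 1: (1,0)->(0,0) = 1
Tile 3: (1,2)->(0,2) = 1
Tile 7: (2,0)->(2,0) = 0
Tile 6: (2,1)->(1,2) = 2
Tile 5: (2,2)->(1,1) = 2
Sum: 3 + 0 + 3 + 1 + 1 + 0 + 2 + 2 = 12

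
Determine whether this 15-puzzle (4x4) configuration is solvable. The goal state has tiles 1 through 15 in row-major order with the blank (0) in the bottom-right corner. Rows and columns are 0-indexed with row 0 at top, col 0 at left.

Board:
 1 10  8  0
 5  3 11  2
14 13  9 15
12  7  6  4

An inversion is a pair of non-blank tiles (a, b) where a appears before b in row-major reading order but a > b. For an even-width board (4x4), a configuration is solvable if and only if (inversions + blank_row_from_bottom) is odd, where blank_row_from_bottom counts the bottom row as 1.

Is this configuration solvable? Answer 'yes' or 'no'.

Inversions: 47
Blank is in row 0 (0-indexed from top), which is row 4 counting from the bottom (bottom = 1).
47 + 4 = 51, which is odd, so the puzzle is solvable.

Answer: yes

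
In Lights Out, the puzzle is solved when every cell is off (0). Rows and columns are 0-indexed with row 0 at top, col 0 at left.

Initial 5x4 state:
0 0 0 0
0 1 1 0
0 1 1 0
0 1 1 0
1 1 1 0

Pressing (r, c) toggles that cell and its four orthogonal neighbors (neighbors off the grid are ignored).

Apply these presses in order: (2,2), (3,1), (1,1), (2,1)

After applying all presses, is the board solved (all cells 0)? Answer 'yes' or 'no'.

After press 1 at (2,2):
0 0 0 0
0 1 0 0
0 0 0 1
0 1 0 0
1 1 1 0

After press 2 at (3,1):
0 0 0 0
0 1 0 0
0 1 0 1
1 0 1 0
1 0 1 0

After press 3 at (1,1):
0 1 0 0
1 0 1 0
0 0 0 1
1 0 1 0
1 0 1 0

After press 4 at (2,1):
0 1 0 0
1 1 1 0
1 1 1 1
1 1 1 0
1 0 1 0

Lights still on: 13

Answer: no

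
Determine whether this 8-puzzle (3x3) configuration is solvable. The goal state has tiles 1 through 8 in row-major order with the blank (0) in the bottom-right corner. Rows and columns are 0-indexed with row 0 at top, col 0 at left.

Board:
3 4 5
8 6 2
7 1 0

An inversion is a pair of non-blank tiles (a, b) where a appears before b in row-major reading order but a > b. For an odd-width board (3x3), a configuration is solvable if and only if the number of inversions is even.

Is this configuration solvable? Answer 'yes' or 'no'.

Answer: yes

Derivation:
Inversions (pairs i<j in row-major order where tile[i] > tile[j] > 0): 14
14 is even, so the puzzle is solvable.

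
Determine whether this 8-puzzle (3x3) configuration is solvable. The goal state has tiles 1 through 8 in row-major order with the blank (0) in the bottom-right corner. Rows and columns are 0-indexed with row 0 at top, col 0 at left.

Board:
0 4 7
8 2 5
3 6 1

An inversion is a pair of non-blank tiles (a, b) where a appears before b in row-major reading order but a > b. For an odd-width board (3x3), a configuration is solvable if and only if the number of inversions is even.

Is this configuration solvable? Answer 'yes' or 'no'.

Answer: yes

Derivation:
Inversions (pairs i<j in row-major order where tile[i] > tile[j] > 0): 18
18 is even, so the puzzle is solvable.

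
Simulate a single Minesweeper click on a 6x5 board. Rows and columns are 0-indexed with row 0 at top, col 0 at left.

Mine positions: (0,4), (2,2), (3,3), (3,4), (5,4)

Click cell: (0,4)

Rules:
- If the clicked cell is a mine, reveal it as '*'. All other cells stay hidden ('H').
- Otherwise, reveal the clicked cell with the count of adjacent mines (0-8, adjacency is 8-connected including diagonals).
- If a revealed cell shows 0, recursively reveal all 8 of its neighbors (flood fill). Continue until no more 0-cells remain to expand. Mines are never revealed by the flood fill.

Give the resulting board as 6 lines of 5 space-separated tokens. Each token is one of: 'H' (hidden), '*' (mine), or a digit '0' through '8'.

H H H H *
H H H H H
H H H H H
H H H H H
H H H H H
H H H H H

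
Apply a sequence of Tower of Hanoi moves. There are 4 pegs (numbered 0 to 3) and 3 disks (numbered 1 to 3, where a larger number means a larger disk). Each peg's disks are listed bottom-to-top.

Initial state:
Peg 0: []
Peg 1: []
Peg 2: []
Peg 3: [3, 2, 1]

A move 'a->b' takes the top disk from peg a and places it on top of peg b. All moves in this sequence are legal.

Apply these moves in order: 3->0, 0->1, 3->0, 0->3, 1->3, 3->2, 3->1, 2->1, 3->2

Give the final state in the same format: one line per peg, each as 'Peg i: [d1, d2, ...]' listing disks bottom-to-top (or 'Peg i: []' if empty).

After move 1 (3->0):
Peg 0: [1]
Peg 1: []
Peg 2: []
Peg 3: [3, 2]

After move 2 (0->1):
Peg 0: []
Peg 1: [1]
Peg 2: []
Peg 3: [3, 2]

After move 3 (3->0):
Peg 0: [2]
Peg 1: [1]
Peg 2: []
Peg 3: [3]

After move 4 (0->3):
Peg 0: []
Peg 1: [1]
Peg 2: []
Peg 3: [3, 2]

After move 5 (1->3):
Peg 0: []
Peg 1: []
Peg 2: []
Peg 3: [3, 2, 1]

After move 6 (3->2):
Peg 0: []
Peg 1: []
Peg 2: [1]
Peg 3: [3, 2]

After move 7 (3->1):
Peg 0: []
Peg 1: [2]
Peg 2: [1]
Peg 3: [3]

After move 8 (2->1):
Peg 0: []
Peg 1: [2, 1]
Peg 2: []
Peg 3: [3]

After move 9 (3->2):
Peg 0: []
Peg 1: [2, 1]
Peg 2: [3]
Peg 3: []

Answer: Peg 0: []
Peg 1: [2, 1]
Peg 2: [3]
Peg 3: []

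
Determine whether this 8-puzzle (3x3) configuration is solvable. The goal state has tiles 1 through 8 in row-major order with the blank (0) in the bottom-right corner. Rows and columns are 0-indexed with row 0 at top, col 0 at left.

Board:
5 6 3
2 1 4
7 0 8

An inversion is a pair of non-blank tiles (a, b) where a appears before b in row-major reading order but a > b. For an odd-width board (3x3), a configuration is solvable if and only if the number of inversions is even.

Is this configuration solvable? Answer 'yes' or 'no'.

Answer: no

Derivation:
Inversions (pairs i<j in row-major order where tile[i] > tile[j] > 0): 11
11 is odd, so the puzzle is not solvable.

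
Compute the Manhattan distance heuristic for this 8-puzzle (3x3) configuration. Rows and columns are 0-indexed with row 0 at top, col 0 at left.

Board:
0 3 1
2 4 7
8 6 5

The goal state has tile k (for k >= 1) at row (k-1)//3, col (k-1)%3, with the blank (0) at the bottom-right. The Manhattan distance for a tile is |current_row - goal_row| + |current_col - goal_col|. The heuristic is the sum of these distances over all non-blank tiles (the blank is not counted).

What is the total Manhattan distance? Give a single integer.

Answer: 14

Derivation:
Tile 3: (0,1)->(0,2) = 1
Tile 1: (0,2)->(0,0) = 2
Tile 2: (1,0)->(0,1) = 2
Tile 4: (1,1)->(1,0) = 1
Tile 7: (1,2)->(2,0) = 3
Tile 8: (2,0)->(2,1) = 1
Tile 6: (2,1)->(1,2) = 2
Tile 5: (2,2)->(1,1) = 2
Sum: 1 + 2 + 2 + 1 + 3 + 1 + 2 + 2 = 14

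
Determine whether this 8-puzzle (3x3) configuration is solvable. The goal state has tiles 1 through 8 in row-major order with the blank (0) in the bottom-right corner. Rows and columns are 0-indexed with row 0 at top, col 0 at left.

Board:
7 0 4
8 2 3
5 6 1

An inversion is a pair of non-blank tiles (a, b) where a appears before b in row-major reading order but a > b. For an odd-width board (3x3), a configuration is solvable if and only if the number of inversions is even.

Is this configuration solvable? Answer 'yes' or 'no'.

Answer: yes

Derivation:
Inversions (pairs i<j in row-major order where tile[i] > tile[j] > 0): 18
18 is even, so the puzzle is solvable.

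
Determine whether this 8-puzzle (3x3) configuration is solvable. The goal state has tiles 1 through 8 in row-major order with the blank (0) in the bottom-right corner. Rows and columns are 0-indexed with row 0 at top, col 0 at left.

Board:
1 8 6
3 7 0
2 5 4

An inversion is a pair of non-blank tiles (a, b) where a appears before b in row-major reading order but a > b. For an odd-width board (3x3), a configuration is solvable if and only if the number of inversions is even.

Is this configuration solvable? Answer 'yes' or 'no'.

Inversions (pairs i<j in row-major order where tile[i] > tile[j] > 0): 15
15 is odd, so the puzzle is not solvable.

Answer: no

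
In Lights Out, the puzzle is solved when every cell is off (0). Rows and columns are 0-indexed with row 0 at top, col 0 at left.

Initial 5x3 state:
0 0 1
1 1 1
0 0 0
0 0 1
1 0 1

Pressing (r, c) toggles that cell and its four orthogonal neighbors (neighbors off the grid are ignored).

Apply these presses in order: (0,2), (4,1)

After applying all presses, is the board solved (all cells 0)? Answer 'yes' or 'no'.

Answer: no

Derivation:
After press 1 at (0,2):
0 1 0
1 1 0
0 0 0
0 0 1
1 0 1

After press 2 at (4,1):
0 1 0
1 1 0
0 0 0
0 1 1
0 1 0

Lights still on: 6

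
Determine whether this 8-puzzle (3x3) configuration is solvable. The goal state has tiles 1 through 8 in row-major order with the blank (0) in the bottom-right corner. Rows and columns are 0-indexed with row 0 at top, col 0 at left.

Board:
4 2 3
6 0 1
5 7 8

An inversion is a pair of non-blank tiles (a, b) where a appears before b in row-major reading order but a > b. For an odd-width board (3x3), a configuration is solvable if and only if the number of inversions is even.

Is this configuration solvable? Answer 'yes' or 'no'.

Answer: no

Derivation:
Inversions (pairs i<j in row-major order where tile[i] > tile[j] > 0): 7
7 is odd, so the puzzle is not solvable.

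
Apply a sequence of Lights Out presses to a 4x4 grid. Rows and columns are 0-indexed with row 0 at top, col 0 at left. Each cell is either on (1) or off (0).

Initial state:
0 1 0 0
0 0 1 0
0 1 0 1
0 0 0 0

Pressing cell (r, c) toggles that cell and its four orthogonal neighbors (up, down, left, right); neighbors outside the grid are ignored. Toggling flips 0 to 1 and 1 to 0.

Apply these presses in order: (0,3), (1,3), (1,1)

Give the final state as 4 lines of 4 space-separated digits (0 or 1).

After press 1 at (0,3):
0 1 1 1
0 0 1 1
0 1 0 1
0 0 0 0

After press 2 at (1,3):
0 1 1 0
0 0 0 0
0 1 0 0
0 0 0 0

After press 3 at (1,1):
0 0 1 0
1 1 1 0
0 0 0 0
0 0 0 0

Answer: 0 0 1 0
1 1 1 0
0 0 0 0
0 0 0 0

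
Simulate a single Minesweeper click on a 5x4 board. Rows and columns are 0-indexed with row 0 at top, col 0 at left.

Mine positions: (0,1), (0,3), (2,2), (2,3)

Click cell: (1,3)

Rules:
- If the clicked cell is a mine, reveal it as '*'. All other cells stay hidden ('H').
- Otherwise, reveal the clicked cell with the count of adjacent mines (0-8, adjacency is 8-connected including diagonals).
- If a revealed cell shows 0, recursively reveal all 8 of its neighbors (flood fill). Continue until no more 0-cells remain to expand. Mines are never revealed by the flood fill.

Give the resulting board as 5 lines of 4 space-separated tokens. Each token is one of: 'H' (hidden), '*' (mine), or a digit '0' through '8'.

H H H H
H H H 3
H H H H
H H H H
H H H H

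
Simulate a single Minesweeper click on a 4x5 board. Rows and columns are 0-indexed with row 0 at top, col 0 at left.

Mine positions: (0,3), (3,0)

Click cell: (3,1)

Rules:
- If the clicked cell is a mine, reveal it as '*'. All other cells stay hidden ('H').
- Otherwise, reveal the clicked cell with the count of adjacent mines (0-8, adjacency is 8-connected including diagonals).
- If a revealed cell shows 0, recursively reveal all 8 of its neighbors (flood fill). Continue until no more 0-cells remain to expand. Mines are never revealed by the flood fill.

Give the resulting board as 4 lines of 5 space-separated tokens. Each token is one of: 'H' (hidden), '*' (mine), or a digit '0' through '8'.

H H H H H
H H H H H
H H H H H
H 1 H H H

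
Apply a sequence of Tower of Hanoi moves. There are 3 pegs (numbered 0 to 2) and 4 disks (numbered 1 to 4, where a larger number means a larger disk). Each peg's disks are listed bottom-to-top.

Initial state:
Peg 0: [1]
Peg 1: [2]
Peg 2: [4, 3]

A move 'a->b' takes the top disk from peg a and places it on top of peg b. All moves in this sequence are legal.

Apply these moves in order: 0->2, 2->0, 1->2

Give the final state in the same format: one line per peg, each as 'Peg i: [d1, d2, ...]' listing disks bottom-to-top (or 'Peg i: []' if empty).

After move 1 (0->2):
Peg 0: []
Peg 1: [2]
Peg 2: [4, 3, 1]

After move 2 (2->0):
Peg 0: [1]
Peg 1: [2]
Peg 2: [4, 3]

After move 3 (1->2):
Peg 0: [1]
Peg 1: []
Peg 2: [4, 3, 2]

Answer: Peg 0: [1]
Peg 1: []
Peg 2: [4, 3, 2]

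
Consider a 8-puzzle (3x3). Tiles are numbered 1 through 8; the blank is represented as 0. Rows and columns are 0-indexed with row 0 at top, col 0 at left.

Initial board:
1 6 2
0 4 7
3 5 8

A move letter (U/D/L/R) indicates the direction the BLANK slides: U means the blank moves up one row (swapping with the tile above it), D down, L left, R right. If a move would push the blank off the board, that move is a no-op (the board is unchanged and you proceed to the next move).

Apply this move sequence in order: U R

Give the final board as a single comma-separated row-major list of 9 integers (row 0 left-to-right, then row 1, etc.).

After move 1 (U):
0 6 2
1 4 7
3 5 8

After move 2 (R):
6 0 2
1 4 7
3 5 8

Answer: 6, 0, 2, 1, 4, 7, 3, 5, 8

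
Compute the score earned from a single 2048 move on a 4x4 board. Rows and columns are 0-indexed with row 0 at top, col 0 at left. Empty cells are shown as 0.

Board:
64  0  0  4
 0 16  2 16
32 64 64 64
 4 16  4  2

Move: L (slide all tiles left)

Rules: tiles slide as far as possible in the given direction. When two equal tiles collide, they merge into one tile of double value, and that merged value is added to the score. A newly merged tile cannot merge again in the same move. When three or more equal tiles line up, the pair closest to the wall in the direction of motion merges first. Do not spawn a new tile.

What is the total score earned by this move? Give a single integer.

Answer: 128

Derivation:
Slide left:
row 0: [64, 0, 0, 4] -> [64, 4, 0, 0]  score +0 (running 0)
row 1: [0, 16, 2, 16] -> [16, 2, 16, 0]  score +0 (running 0)
row 2: [32, 64, 64, 64] -> [32, 128, 64, 0]  score +128 (running 128)
row 3: [4, 16, 4, 2] -> [4, 16, 4, 2]  score +0 (running 128)
Board after move:
 64   4   0   0
 16   2  16   0
 32 128  64   0
  4  16   4   2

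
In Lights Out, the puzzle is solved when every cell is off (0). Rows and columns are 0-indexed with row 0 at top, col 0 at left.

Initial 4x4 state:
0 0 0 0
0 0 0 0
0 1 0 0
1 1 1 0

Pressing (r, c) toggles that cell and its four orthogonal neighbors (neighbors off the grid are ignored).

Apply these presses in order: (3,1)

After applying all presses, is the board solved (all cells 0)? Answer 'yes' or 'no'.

After press 1 at (3,1):
0 0 0 0
0 0 0 0
0 0 0 0
0 0 0 0

Lights still on: 0

Answer: yes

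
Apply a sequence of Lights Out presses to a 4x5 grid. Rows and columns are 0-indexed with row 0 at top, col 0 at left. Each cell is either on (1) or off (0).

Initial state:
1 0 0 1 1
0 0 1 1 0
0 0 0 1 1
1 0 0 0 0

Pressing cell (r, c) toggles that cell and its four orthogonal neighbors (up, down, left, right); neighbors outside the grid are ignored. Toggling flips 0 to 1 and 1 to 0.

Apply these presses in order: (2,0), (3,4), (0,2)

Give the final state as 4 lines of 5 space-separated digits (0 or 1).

Answer: 1 1 1 0 1
1 0 0 1 0
1 1 0 1 0
0 0 0 1 1

Derivation:
After press 1 at (2,0):
1 0 0 1 1
1 0 1 1 0
1 1 0 1 1
0 0 0 0 0

After press 2 at (3,4):
1 0 0 1 1
1 0 1 1 0
1 1 0 1 0
0 0 0 1 1

After press 3 at (0,2):
1 1 1 0 1
1 0 0 1 0
1 1 0 1 0
0 0 0 1 1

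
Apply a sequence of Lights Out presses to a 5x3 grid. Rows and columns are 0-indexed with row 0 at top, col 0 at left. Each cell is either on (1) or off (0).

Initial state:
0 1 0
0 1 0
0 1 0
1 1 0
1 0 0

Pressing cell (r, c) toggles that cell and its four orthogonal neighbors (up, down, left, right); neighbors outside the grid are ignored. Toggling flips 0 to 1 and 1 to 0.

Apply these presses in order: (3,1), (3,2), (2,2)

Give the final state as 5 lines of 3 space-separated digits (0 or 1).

After press 1 at (3,1):
0 1 0
0 1 0
0 0 0
0 0 1
1 1 0

After press 2 at (3,2):
0 1 0
0 1 0
0 0 1
0 1 0
1 1 1

After press 3 at (2,2):
0 1 0
0 1 1
0 1 0
0 1 1
1 1 1

Answer: 0 1 0
0 1 1
0 1 0
0 1 1
1 1 1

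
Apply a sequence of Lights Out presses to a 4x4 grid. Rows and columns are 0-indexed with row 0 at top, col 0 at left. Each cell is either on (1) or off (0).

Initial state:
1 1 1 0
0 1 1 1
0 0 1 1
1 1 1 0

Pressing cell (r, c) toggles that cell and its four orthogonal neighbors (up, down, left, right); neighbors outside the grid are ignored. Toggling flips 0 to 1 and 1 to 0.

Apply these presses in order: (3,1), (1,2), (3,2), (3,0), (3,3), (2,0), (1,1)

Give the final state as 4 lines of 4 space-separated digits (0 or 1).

Answer: 1 0 0 0
0 1 1 0
0 1 1 0
0 0 0 0

Derivation:
After press 1 at (3,1):
1 1 1 0
0 1 1 1
0 1 1 1
0 0 0 0

After press 2 at (1,2):
1 1 0 0
0 0 0 0
0 1 0 1
0 0 0 0

After press 3 at (3,2):
1 1 0 0
0 0 0 0
0 1 1 1
0 1 1 1

After press 4 at (3,0):
1 1 0 0
0 0 0 0
1 1 1 1
1 0 1 1

After press 5 at (3,3):
1 1 0 0
0 0 0 0
1 1 1 0
1 0 0 0

After press 6 at (2,0):
1 1 0 0
1 0 0 0
0 0 1 0
0 0 0 0

After press 7 at (1,1):
1 0 0 0
0 1 1 0
0 1 1 0
0 0 0 0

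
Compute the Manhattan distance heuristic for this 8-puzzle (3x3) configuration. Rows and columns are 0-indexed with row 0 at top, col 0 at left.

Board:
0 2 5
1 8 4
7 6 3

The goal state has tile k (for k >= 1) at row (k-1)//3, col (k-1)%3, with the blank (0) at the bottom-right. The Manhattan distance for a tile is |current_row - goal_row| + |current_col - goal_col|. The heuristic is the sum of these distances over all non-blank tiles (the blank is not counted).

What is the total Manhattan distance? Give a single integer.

Tile 2: at (0,1), goal (0,1), distance |0-0|+|1-1| = 0
Tile 5: at (0,2), goal (1,1), distance |0-1|+|2-1| = 2
Tile 1: at (1,0), goal (0,0), distance |1-0|+|0-0| = 1
Tile 8: at (1,1), goal (2,1), distance |1-2|+|1-1| = 1
Tile 4: at (1,2), goal (1,0), distance |1-1|+|2-0| = 2
Tile 7: at (2,0), goal (2,0), distance |2-2|+|0-0| = 0
Tile 6: at (2,1), goal (1,2), distance |2-1|+|1-2| = 2
Tile 3: at (2,2), goal (0,2), distance |2-0|+|2-2| = 2
Sum: 0 + 2 + 1 + 1 + 2 + 0 + 2 + 2 = 10

Answer: 10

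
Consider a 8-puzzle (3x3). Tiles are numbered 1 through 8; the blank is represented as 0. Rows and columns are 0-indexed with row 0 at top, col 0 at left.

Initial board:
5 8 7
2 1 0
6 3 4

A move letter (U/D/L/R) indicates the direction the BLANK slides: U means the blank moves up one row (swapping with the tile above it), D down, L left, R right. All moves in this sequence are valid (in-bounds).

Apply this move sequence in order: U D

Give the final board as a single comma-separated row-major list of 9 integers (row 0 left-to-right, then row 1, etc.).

After move 1 (U):
5 8 0
2 1 7
6 3 4

After move 2 (D):
5 8 7
2 1 0
6 3 4

Answer: 5, 8, 7, 2, 1, 0, 6, 3, 4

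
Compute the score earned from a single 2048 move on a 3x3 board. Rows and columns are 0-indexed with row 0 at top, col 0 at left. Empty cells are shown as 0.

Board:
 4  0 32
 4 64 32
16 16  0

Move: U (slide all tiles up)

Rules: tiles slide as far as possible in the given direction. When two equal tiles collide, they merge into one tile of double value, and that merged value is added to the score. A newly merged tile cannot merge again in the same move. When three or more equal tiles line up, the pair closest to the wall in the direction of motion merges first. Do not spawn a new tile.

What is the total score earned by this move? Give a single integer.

Slide up:
col 0: [4, 4, 16] -> [8, 16, 0]  score +8 (running 8)
col 1: [0, 64, 16] -> [64, 16, 0]  score +0 (running 8)
col 2: [32, 32, 0] -> [64, 0, 0]  score +64 (running 72)
Board after move:
 8 64 64
16 16  0
 0  0  0

Answer: 72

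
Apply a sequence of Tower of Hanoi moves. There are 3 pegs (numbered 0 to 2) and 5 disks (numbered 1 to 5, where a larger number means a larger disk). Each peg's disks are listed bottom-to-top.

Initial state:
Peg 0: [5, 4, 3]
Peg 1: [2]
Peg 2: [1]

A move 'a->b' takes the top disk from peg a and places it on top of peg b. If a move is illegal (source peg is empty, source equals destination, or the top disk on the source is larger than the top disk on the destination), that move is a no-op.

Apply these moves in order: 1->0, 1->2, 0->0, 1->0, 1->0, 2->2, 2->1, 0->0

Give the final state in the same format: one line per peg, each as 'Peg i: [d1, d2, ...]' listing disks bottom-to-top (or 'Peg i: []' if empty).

After move 1 (1->0):
Peg 0: [5, 4, 3, 2]
Peg 1: []
Peg 2: [1]

After move 2 (1->2):
Peg 0: [5, 4, 3, 2]
Peg 1: []
Peg 2: [1]

After move 3 (0->0):
Peg 0: [5, 4, 3, 2]
Peg 1: []
Peg 2: [1]

After move 4 (1->0):
Peg 0: [5, 4, 3, 2]
Peg 1: []
Peg 2: [1]

After move 5 (1->0):
Peg 0: [5, 4, 3, 2]
Peg 1: []
Peg 2: [1]

After move 6 (2->2):
Peg 0: [5, 4, 3, 2]
Peg 1: []
Peg 2: [1]

After move 7 (2->1):
Peg 0: [5, 4, 3, 2]
Peg 1: [1]
Peg 2: []

After move 8 (0->0):
Peg 0: [5, 4, 3, 2]
Peg 1: [1]
Peg 2: []

Answer: Peg 0: [5, 4, 3, 2]
Peg 1: [1]
Peg 2: []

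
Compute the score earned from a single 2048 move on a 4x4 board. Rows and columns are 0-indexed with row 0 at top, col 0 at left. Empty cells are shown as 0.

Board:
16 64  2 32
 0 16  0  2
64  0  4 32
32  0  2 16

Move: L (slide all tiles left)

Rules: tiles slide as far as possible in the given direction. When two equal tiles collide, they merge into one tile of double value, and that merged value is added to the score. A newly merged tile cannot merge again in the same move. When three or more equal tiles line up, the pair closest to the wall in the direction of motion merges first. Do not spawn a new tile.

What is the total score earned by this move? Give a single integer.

Slide left:
row 0: [16, 64, 2, 32] -> [16, 64, 2, 32]  score +0 (running 0)
row 1: [0, 16, 0, 2] -> [16, 2, 0, 0]  score +0 (running 0)
row 2: [64, 0, 4, 32] -> [64, 4, 32, 0]  score +0 (running 0)
row 3: [32, 0, 2, 16] -> [32, 2, 16, 0]  score +0 (running 0)
Board after move:
16 64  2 32
16  2  0  0
64  4 32  0
32  2 16  0

Answer: 0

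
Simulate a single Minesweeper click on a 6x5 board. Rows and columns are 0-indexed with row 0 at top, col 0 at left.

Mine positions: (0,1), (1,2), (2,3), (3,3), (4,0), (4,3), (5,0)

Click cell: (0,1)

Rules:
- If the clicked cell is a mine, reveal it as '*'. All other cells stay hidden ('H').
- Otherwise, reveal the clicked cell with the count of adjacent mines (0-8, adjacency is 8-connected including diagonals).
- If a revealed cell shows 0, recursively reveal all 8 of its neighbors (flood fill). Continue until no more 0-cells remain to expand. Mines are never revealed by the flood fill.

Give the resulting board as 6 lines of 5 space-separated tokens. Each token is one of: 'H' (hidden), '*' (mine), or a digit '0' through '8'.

H * H H H
H H H H H
H H H H H
H H H H H
H H H H H
H H H H H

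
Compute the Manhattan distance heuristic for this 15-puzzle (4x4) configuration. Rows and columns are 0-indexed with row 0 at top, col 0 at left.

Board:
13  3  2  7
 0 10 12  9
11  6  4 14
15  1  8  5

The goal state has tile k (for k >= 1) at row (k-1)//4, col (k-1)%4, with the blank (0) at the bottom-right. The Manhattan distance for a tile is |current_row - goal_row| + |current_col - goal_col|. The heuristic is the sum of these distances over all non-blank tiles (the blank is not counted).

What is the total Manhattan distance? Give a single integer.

Answer: 37

Derivation:
Tile 13: at (0,0), goal (3,0), distance |0-3|+|0-0| = 3
Tile 3: at (0,1), goal (0,2), distance |0-0|+|1-2| = 1
Tile 2: at (0,2), goal (0,1), distance |0-0|+|2-1| = 1
Tile 7: at (0,3), goal (1,2), distance |0-1|+|3-2| = 2
Tile 10: at (1,1), goal (2,1), distance |1-2|+|1-1| = 1
Tile 12: at (1,2), goal (2,3), distance |1-2|+|2-3| = 2
Tile 9: at (1,3), goal (2,0), distance |1-2|+|3-0| = 4
Tile 11: at (2,0), goal (2,2), distance |2-2|+|0-2| = 2
Tile 6: at (2,1), goal (1,1), distance |2-1|+|1-1| = 1
Tile 4: at (2,2), goal (0,3), distance |2-0|+|2-3| = 3
Tile 14: at (2,3), goal (3,1), distance |2-3|+|3-1| = 3
Tile 15: at (3,0), goal (3,2), distance |3-3|+|0-2| = 2
Tile 1: at (3,1), goal (0,0), distance |3-0|+|1-0| = 4
Tile 8: at (3,2), goal (1,3), distance |3-1|+|2-3| = 3
Tile 5: at (3,3), goal (1,0), distance |3-1|+|3-0| = 5
Sum: 3 + 1 + 1 + 2 + 1 + 2 + 4 + 2 + 1 + 3 + 3 + 2 + 4 + 3 + 5 = 37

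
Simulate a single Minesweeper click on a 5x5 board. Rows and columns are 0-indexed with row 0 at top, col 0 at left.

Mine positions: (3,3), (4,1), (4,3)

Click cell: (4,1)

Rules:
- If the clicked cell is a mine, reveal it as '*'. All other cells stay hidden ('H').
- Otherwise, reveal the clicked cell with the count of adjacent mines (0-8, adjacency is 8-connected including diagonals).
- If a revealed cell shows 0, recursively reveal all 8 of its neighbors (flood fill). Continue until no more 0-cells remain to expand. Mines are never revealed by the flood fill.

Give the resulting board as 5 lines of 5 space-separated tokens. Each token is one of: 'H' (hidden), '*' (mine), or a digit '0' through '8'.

H H H H H
H H H H H
H H H H H
H H H H H
H * H H H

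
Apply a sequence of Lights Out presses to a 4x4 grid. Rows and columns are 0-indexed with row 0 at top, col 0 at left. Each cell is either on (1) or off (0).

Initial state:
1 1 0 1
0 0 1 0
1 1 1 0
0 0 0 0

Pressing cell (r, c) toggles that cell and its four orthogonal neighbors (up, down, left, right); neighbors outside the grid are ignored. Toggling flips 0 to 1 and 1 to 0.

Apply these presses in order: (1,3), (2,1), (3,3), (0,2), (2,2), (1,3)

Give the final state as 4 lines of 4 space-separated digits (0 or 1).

Answer: 1 0 1 0
0 1 1 0
0 1 1 0
0 1 0 1

Derivation:
After press 1 at (1,3):
1 1 0 0
0 0 0 1
1 1 1 1
0 0 0 0

After press 2 at (2,1):
1 1 0 0
0 1 0 1
0 0 0 1
0 1 0 0

After press 3 at (3,3):
1 1 0 0
0 1 0 1
0 0 0 0
0 1 1 1

After press 4 at (0,2):
1 0 1 1
0 1 1 1
0 0 0 0
0 1 1 1

After press 5 at (2,2):
1 0 1 1
0 1 0 1
0 1 1 1
0 1 0 1

After press 6 at (1,3):
1 0 1 0
0 1 1 0
0 1 1 0
0 1 0 1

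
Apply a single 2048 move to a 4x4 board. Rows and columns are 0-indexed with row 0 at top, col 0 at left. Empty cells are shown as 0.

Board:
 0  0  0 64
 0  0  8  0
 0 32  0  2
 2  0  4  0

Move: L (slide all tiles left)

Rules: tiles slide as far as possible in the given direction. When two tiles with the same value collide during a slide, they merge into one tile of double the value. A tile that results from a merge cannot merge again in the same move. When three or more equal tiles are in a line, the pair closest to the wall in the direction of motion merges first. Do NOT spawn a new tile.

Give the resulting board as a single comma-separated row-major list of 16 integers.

Slide left:
row 0: [0, 0, 0, 64] -> [64, 0, 0, 0]
row 1: [0, 0, 8, 0] -> [8, 0, 0, 0]
row 2: [0, 32, 0, 2] -> [32, 2, 0, 0]
row 3: [2, 0, 4, 0] -> [2, 4, 0, 0]

Answer: 64, 0, 0, 0, 8, 0, 0, 0, 32, 2, 0, 0, 2, 4, 0, 0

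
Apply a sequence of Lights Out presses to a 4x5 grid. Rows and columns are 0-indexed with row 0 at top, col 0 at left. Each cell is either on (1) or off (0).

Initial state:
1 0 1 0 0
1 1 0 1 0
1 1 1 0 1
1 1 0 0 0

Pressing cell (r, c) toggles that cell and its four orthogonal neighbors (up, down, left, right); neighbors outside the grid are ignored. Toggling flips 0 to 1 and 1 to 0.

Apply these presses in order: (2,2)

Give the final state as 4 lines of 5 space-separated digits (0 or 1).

Answer: 1 0 1 0 0
1 1 1 1 0
1 0 0 1 1
1 1 1 0 0

Derivation:
After press 1 at (2,2):
1 0 1 0 0
1 1 1 1 0
1 0 0 1 1
1 1 1 0 0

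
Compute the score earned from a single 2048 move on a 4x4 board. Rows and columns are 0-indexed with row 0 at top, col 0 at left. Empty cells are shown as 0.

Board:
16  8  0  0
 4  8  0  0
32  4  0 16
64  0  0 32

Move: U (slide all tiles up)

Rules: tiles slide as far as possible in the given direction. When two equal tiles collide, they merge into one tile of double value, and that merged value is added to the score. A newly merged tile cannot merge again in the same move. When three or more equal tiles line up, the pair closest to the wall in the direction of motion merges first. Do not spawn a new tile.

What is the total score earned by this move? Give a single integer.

Slide up:
col 0: [16, 4, 32, 64] -> [16, 4, 32, 64]  score +0 (running 0)
col 1: [8, 8, 4, 0] -> [16, 4, 0, 0]  score +16 (running 16)
col 2: [0, 0, 0, 0] -> [0, 0, 0, 0]  score +0 (running 16)
col 3: [0, 0, 16, 32] -> [16, 32, 0, 0]  score +0 (running 16)
Board after move:
16 16  0 16
 4  4  0 32
32  0  0  0
64  0  0  0

Answer: 16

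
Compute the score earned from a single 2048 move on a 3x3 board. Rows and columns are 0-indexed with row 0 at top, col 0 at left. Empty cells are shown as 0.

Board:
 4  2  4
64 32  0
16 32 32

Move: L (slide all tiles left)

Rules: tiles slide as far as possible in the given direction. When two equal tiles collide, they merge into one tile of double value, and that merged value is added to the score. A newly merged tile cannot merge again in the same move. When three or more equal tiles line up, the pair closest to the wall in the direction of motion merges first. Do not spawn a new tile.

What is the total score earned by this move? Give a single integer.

Answer: 64

Derivation:
Slide left:
row 0: [4, 2, 4] -> [4, 2, 4]  score +0 (running 0)
row 1: [64, 32, 0] -> [64, 32, 0]  score +0 (running 0)
row 2: [16, 32, 32] -> [16, 64, 0]  score +64 (running 64)
Board after move:
 4  2  4
64 32  0
16 64  0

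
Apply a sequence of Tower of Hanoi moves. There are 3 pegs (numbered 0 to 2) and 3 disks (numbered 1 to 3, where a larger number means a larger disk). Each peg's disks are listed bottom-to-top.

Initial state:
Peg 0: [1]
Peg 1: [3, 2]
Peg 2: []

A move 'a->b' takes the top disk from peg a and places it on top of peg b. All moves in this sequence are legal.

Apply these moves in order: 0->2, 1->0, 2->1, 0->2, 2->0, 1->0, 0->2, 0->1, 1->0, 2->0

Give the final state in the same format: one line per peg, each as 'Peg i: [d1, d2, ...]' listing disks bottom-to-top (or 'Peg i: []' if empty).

After move 1 (0->2):
Peg 0: []
Peg 1: [3, 2]
Peg 2: [1]

After move 2 (1->0):
Peg 0: [2]
Peg 1: [3]
Peg 2: [1]

After move 3 (2->1):
Peg 0: [2]
Peg 1: [3, 1]
Peg 2: []

After move 4 (0->2):
Peg 0: []
Peg 1: [3, 1]
Peg 2: [2]

After move 5 (2->0):
Peg 0: [2]
Peg 1: [3, 1]
Peg 2: []

After move 6 (1->0):
Peg 0: [2, 1]
Peg 1: [3]
Peg 2: []

After move 7 (0->2):
Peg 0: [2]
Peg 1: [3]
Peg 2: [1]

After move 8 (0->1):
Peg 0: []
Peg 1: [3, 2]
Peg 2: [1]

After move 9 (1->0):
Peg 0: [2]
Peg 1: [3]
Peg 2: [1]

After move 10 (2->0):
Peg 0: [2, 1]
Peg 1: [3]
Peg 2: []

Answer: Peg 0: [2, 1]
Peg 1: [3]
Peg 2: []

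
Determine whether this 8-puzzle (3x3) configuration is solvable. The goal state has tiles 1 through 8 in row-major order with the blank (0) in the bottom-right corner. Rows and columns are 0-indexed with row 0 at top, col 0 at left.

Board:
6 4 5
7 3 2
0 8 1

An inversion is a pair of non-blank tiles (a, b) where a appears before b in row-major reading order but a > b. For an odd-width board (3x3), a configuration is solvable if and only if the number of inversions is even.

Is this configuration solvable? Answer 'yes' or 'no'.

Answer: yes

Derivation:
Inversions (pairs i<j in row-major order where tile[i] > tile[j] > 0): 18
18 is even, so the puzzle is solvable.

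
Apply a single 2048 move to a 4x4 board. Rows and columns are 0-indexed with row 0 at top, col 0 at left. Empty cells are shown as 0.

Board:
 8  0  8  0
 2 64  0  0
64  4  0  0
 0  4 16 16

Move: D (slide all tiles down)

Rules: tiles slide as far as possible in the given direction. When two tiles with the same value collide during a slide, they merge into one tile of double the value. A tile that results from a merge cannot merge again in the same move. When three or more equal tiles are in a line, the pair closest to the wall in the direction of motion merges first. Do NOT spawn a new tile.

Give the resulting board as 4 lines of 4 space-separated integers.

Answer:  0  0  0  0
 8  0  0  0
 2 64  8  0
64  8 16 16

Derivation:
Slide down:
col 0: [8, 2, 64, 0] -> [0, 8, 2, 64]
col 1: [0, 64, 4, 4] -> [0, 0, 64, 8]
col 2: [8, 0, 0, 16] -> [0, 0, 8, 16]
col 3: [0, 0, 0, 16] -> [0, 0, 0, 16]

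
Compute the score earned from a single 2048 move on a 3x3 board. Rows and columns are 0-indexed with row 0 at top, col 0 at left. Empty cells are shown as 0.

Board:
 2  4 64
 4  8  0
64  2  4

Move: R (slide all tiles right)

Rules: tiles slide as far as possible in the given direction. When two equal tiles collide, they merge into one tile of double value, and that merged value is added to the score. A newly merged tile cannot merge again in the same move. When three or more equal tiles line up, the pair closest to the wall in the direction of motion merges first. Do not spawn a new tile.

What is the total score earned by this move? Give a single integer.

Answer: 0

Derivation:
Slide right:
row 0: [2, 4, 64] -> [2, 4, 64]  score +0 (running 0)
row 1: [4, 8, 0] -> [0, 4, 8]  score +0 (running 0)
row 2: [64, 2, 4] -> [64, 2, 4]  score +0 (running 0)
Board after move:
 2  4 64
 0  4  8
64  2  4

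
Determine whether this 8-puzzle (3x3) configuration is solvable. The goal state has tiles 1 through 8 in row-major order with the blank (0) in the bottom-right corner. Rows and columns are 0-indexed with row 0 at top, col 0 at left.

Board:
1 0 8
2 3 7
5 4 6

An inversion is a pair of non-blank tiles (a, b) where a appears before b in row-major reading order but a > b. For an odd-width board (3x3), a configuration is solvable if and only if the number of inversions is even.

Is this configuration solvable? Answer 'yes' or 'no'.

Inversions (pairs i<j in row-major order where tile[i] > tile[j] > 0): 10
10 is even, so the puzzle is solvable.

Answer: yes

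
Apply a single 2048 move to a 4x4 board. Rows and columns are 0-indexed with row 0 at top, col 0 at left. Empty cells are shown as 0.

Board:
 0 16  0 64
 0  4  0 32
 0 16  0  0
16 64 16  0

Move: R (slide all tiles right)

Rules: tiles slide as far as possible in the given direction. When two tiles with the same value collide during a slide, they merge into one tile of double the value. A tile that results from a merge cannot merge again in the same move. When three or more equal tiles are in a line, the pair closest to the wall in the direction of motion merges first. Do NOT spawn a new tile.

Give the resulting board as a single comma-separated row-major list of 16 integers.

Slide right:
row 0: [0, 16, 0, 64] -> [0, 0, 16, 64]
row 1: [0, 4, 0, 32] -> [0, 0, 4, 32]
row 2: [0, 16, 0, 0] -> [0, 0, 0, 16]
row 3: [16, 64, 16, 0] -> [0, 16, 64, 16]

Answer: 0, 0, 16, 64, 0, 0, 4, 32, 0, 0, 0, 16, 0, 16, 64, 16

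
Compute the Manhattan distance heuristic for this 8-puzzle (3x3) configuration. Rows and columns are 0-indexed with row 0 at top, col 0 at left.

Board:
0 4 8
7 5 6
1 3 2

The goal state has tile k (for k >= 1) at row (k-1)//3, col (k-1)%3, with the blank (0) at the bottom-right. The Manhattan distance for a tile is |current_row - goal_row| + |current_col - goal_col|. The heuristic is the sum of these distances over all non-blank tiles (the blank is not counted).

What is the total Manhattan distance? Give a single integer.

Tile 4: at (0,1), goal (1,0), distance |0-1|+|1-0| = 2
Tile 8: at (0,2), goal (2,1), distance |0-2|+|2-1| = 3
Tile 7: at (1,0), goal (2,0), distance |1-2|+|0-0| = 1
Tile 5: at (1,1), goal (1,1), distance |1-1|+|1-1| = 0
Tile 6: at (1,2), goal (1,2), distance |1-1|+|2-2| = 0
Tile 1: at (2,0), goal (0,0), distance |2-0|+|0-0| = 2
Tile 3: at (2,1), goal (0,2), distance |2-0|+|1-2| = 3
Tile 2: at (2,2), goal (0,1), distance |2-0|+|2-1| = 3
Sum: 2 + 3 + 1 + 0 + 0 + 2 + 3 + 3 = 14

Answer: 14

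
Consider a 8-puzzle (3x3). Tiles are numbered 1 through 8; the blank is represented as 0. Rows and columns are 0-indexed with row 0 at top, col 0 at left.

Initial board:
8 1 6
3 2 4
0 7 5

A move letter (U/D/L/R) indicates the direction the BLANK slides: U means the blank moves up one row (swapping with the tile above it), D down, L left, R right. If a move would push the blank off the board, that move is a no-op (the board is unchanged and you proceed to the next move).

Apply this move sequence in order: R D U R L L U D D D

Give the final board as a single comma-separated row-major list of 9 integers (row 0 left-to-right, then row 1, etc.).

Answer: 8, 1, 6, 7, 3, 4, 0, 2, 5

Derivation:
After move 1 (R):
8 1 6
3 2 4
7 0 5

After move 2 (D):
8 1 6
3 2 4
7 0 5

After move 3 (U):
8 1 6
3 0 4
7 2 5

After move 4 (R):
8 1 6
3 4 0
7 2 5

After move 5 (L):
8 1 6
3 0 4
7 2 5

After move 6 (L):
8 1 6
0 3 4
7 2 5

After move 7 (U):
0 1 6
8 3 4
7 2 5

After move 8 (D):
8 1 6
0 3 4
7 2 5

After move 9 (D):
8 1 6
7 3 4
0 2 5

After move 10 (D):
8 1 6
7 3 4
0 2 5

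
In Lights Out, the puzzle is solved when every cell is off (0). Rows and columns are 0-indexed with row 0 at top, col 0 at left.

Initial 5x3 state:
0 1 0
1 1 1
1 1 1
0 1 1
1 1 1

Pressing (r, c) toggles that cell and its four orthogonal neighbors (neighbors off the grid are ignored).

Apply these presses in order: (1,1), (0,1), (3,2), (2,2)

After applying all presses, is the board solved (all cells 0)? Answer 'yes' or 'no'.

After press 1 at (1,1):
0 0 0
0 0 0
1 0 1
0 1 1
1 1 1

After press 2 at (0,1):
1 1 1
0 1 0
1 0 1
0 1 1
1 1 1

After press 3 at (3,2):
1 1 1
0 1 0
1 0 0
0 0 0
1 1 0

After press 4 at (2,2):
1 1 1
0 1 1
1 1 1
0 0 1
1 1 0

Lights still on: 11

Answer: no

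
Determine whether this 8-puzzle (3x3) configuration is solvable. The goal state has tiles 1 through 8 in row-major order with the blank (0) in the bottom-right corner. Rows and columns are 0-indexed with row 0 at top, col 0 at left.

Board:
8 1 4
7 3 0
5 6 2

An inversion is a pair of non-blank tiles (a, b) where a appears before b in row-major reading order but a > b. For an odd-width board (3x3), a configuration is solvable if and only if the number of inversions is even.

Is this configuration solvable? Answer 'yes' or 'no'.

Inversions (pairs i<j in row-major order where tile[i] > tile[j] > 0): 16
16 is even, so the puzzle is solvable.

Answer: yes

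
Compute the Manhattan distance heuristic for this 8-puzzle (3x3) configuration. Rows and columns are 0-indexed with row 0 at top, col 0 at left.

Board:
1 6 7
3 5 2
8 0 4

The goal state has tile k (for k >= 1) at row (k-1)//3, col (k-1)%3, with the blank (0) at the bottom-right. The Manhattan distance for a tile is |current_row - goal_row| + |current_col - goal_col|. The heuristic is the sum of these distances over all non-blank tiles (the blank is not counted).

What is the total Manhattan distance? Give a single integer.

Tile 1: at (0,0), goal (0,0), distance |0-0|+|0-0| = 0
Tile 6: at (0,1), goal (1,2), distance |0-1|+|1-2| = 2
Tile 7: at (0,2), goal (2,0), distance |0-2|+|2-0| = 4
Tile 3: at (1,0), goal (0,2), distance |1-0|+|0-2| = 3
Tile 5: at (1,1), goal (1,1), distance |1-1|+|1-1| = 0
Tile 2: at (1,2), goal (0,1), distance |1-0|+|2-1| = 2
Tile 8: at (2,0), goal (2,1), distance |2-2|+|0-1| = 1
Tile 4: at (2,2), goal (1,0), distance |2-1|+|2-0| = 3
Sum: 0 + 2 + 4 + 3 + 0 + 2 + 1 + 3 = 15

Answer: 15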